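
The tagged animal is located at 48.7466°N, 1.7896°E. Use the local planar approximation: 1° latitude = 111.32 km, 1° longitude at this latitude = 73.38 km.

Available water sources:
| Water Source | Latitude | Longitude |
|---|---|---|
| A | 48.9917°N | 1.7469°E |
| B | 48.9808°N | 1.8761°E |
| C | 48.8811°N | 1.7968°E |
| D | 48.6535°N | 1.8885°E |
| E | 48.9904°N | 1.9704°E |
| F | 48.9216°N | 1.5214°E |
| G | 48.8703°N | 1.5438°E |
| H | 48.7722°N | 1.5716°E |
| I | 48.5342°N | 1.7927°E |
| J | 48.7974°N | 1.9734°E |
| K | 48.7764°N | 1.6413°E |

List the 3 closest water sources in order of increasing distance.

K, D, J

Distances from 48.7466°N, 1.7896°E:
A: 27.4639 km
B: 26.8327 km
C: 14.9819 km
D: 12.6522 km
E: 30.2090 km
F: 27.6917 km
G: 22.6924 km
H: 16.2487 km
I: 23.6455 km
J: 14.6248 km
K: 11.3767 km
Sorted: K (11.3767 km) < D (12.6522 km) < J (14.6248 km) < C (14.9819 km) < H (16.2487 km) < …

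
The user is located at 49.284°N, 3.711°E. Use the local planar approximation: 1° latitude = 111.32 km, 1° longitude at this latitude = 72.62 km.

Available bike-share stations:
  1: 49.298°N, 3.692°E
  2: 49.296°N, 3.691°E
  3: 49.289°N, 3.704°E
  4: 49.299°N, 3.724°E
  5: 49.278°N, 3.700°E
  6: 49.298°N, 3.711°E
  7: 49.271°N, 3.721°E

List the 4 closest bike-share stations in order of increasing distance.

3, 5, 6, 7

Distances from 49.284°N, 3.711°E:
1: √((0.014·111.32)² + (-0.019·72.62)²) = √(2.42886 + 1.90379) = 2.082 km
2: √((0.012·111.32)² + (-0.020·72.62)²) = √(1.78447 + 2.10947) = 1.973 km
3: √((0.005·111.32)² + (-0.007·72.62)²) = √(0.30980 + 0.25841) = 0.754 km
4: √((0.015·111.32)² + (0.013·72.62)²) = √(2.78823 + 0.89125) = 1.918 km
5: √((-0.006·111.32)² + (-0.011·72.62)²) = √(0.44612 + 0.63811) = 1.041 km
6: √((0.014·111.32)² + (0.000·72.62)²) = √(2.42886 + 0.00000) = 1.558 km
7: √((-0.013·111.32)² + (0.010·72.62)²) = √(2.09427 + 0.52737) = 1.619 km
Sorted: 3 (0.754 km) < 5 (1.041 km) < 6 (1.558 km) < 7 (1.619 km) < 4 (1.918 km) < 2 (1.973 km) < …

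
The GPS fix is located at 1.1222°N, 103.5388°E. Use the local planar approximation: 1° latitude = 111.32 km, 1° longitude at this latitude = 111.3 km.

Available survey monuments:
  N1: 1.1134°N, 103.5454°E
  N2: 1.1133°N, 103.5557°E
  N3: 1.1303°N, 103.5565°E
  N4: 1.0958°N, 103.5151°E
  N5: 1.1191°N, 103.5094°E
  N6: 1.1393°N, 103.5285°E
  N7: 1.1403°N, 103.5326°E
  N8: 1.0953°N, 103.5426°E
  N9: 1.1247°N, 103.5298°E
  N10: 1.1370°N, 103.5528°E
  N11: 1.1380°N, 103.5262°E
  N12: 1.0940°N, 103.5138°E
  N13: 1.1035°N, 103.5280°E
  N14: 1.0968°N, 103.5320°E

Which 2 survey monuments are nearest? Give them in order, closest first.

N9, N1

Distances from 1.1222°N, 103.5388°E:
N1: √((-0.0088·111.32)² + (0.0066·111.3)²) = √(0.959648 + 0.539608) = 1.2244 km
N2: √((-0.0089·111.32)² + (0.0169·111.3)²) = √(0.981582 + 3.538048) = 2.1259 km
N3: √((0.0081·111.32)² + (0.0177·111.3)²) = √(0.813048 + 3.880939) = 2.1666 km
N4: √((-0.0264·111.32)² + (-0.0237·111.3)²) = √(8.636828 + 6.958042) = 3.9490 km
N5: √((-0.0031·111.32)² + (-0.0294·111.3)²) = √(0.119088 + 10.707424) = 3.2904 km
N6: √((0.0171·111.32)² + (-0.0103·111.3)²) = √(3.623586 + 1.314210) = 2.2221 km
N7: √((0.0181·111.32)² + (-0.0062·111.3)²) = √(4.059790 + 0.476183) = 2.1298 km
N8: √((-0.0269·111.32)² + (0.0038·111.3)²) = √(8.967078 + 0.178878) = 3.0242 km
N9: √((0.0025·111.32)² + (-0.0090·111.3)²) = √(0.077451 + 1.003403) = 1.0396 km
N10: √((0.0148·111.32)² + (0.0140·111.3)²) = √(2.714375 + 2.427987) = 2.2677 km
N11: √((0.0158·111.32)² + (-0.0126·111.3)²) = √(3.093574 + 1.966670) = 2.2495 km
N12: √((-0.0282·111.32)² + (-0.0250·111.3)²) = √(9.854727 + 7.742306) = 4.1949 km
N13: √((-0.0187·111.32)² + (-0.0108·111.3)²) = √(4.333408 + 1.444900) = 2.4038 km
N14: √((-0.0254·111.32)² + (-0.0068·111.3)²) = √(7.994915 + 0.572807) = 2.9271 km
Sorted: N9 (1.0396 km) < N1 (1.2244 km) < N2 (2.1259 km) < N7 (2.1298 km) < …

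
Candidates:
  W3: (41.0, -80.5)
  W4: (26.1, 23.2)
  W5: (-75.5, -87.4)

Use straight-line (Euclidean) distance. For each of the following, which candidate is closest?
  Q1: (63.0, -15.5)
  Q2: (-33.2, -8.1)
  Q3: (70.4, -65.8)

Q1 at (63.0, -15.5):
  W3: 68.6
  W4: 53.5
  W5: 156.1
  → nearest: W4 (53.5)
Q2 at (-33.2, -8.1):
  W3: 103.7
  W4: 67.1
  W5: 89.9
  → nearest: W4 (67.1)
Q3 at (70.4, -65.8):
  W3: 32.9
  W4: 99.4
  W5: 147.5
  → nearest: W3 (32.9)

Q1→W4; Q2→W4; Q3→W3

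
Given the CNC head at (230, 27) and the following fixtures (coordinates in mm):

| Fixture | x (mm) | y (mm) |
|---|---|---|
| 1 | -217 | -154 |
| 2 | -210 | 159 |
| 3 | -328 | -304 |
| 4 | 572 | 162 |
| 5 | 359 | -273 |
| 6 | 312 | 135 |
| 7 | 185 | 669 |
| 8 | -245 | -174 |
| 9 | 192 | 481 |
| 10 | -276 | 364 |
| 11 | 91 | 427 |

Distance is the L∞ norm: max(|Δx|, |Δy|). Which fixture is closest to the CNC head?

Distances from (230, 27):
1: 447 mm
2: 440 mm
3: 558 mm
4: 342 mm
5: 300 mm
6: 108 mm
7: 642 mm
8: 475 mm
9: 454 mm
10: 506 mm
11: 400 mm
Minimum: 6 at 108 mm.

6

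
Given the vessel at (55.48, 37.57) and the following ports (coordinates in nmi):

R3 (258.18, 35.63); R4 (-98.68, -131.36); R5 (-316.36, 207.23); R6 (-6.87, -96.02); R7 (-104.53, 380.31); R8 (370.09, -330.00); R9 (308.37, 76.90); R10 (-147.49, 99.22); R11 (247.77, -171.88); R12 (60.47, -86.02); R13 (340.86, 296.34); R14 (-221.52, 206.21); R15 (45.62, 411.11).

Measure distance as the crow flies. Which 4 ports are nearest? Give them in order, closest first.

Distances from (55.48, 37.57):
R3: √((202.70)² + (-1.94)²) = √(41087.2900 + 3.7636) = 202.71 nmi
R4: √((-154.16)² + (-168.93)²) = √(23765.3056 + 28537.3449) = 228.70 nmi
R5: √((-371.84)² + (169.66)²) = √(138264.9856 + 28784.5156) = 408.72 nmi
R6: √((-62.35)² + (-133.59)²) = √(3887.5225 + 17846.2881) = 147.42 nmi
R7: √((-160.01)² + (342.74)²) = √(25603.2001 + 117470.7076) = 378.25 nmi
R8: √((314.61)² + (-367.57)²) = √(98979.4521 + 135107.7049) = 483.83 nmi
R9: √((252.89)² + (39.33)²) = √(63953.3521 + 1546.8489) = 255.93 nmi
R10: √((-202.97)² + (61.65)²) = √(41196.8209 + 3800.7225) = 212.13 nmi
R11: √((192.29)² + (-209.45)²) = √(36975.4441 + 43869.3025) = 284.33 nmi
R12: √((4.99)² + (-123.59)²) = √(24.9001 + 15274.4881) = 123.69 nmi
R13: √((285.38)² + (258.77)²) = √(81441.7444 + 66961.9129) = 385.23 nmi
R14: √((-277.00)² + (168.64)²) = √(76729.0000 + 28439.4496) = 324.30 nmi
R15: √((-9.86)² + (373.54)²) = √(97.2196 + 139532.1316) = 373.67 nmi
Sorted: R12 (123.69 nmi) < R6 (147.42 nmi) < R3 (202.71 nmi) < R10 (212.13 nmi) < R4 (228.70 nmi) < R9 (255.93 nmi) < …

R12, R6, R3, R10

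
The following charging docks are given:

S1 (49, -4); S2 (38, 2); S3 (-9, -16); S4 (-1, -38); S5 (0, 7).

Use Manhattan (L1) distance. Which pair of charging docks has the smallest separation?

S1 and S2

Pairwise distances:
S1–S2: 17
S1–S3: 70
S1–S4: 84
S1–S5: 60
S2–S3: 65
S2–S4: 79
S2–S5: 43
S3–S4: 30
S3–S5: 32
S4–S5: 46
Closest pair: S1–S2 at 17.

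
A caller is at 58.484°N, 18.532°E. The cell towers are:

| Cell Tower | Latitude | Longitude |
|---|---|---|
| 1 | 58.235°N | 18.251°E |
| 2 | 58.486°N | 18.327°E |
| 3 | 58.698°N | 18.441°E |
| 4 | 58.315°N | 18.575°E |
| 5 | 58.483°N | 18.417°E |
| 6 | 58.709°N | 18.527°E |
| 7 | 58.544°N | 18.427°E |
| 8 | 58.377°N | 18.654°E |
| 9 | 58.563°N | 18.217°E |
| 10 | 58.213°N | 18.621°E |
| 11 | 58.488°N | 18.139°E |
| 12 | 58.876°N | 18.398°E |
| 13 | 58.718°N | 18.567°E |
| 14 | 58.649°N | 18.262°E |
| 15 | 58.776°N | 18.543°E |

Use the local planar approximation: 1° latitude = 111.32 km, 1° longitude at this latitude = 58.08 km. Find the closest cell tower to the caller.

5

Distances from 58.484°N, 18.532°E:
1: 32.166 km
2: 11.908 km
3: 24.402 km
4: 18.978 km
5: 6.680 km
6: 25.049 km
7: 9.044 km
8: 13.859 km
9: 20.299 km
10: 30.607 km
11: 22.830 km
12: 44.326 km
13: 26.128 km
14: 24.151 km
15: 32.512 km
Minimum: 5 at 6.680 km.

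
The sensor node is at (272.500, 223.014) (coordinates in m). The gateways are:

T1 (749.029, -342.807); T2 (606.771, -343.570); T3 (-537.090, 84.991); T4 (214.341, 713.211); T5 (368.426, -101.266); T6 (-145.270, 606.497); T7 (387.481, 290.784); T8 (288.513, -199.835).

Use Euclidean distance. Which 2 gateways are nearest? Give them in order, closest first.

T7, T5

Distances from (272.500, 223.014):
T1: √((476.529)² + (-565.821)²) = √(227079.88784 + 320153.40404) = 739.752 m
T2: √((334.271)² + (-566.584)²) = √(111737.10144 + 321017.42906) = 657.841 m
T3: √((-809.590)² + (-138.023)²) = √(655435.96810 + 19050.34853) = 821.271 m
T4: √((-58.159)² + (490.197)²) = √(3382.46928 + 240293.09881) = 493.635 m
T5: √((95.926)² + (-324.280)²) = √(9201.79748 + 105157.51840) = 338.171 m
T6: √((-417.770)² + (383.483)²) = √(174531.77290 + 147059.21129) = 567.090 m
T7: √((114.981)² + (67.770)²) = √(13220.63036 + 4592.77290) = 133.467 m
T8: √((16.013)² + (-422.849)²) = √(256.41617 + 178801.27680) = 423.152 m
Sorted: T7 (133.467 m) < T5 (338.171 m) < T8 (423.152 m) < T4 (493.635 m) < …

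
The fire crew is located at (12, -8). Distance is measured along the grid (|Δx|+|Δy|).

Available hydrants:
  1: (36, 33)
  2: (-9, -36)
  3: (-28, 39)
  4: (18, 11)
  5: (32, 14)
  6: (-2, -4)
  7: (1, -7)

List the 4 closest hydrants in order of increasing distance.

7, 6, 4, 5

Distances from (12, -8):
1: |24| + |41| = 24 + 41 = 65
2: |-21| + |-28| = 21 + 28 = 49
3: |-40| + |47| = 40 + 47 = 87
4: |6| + |19| = 6 + 19 = 25
5: |20| + |22| = 20 + 22 = 42
6: |-14| + |4| = 14 + 4 = 18
7: |-11| + |1| = 11 + 1 = 12
Sorted: 7 (12) < 6 (18) < 4 (25) < 5 (42) < 2 (49) < 1 (65) < …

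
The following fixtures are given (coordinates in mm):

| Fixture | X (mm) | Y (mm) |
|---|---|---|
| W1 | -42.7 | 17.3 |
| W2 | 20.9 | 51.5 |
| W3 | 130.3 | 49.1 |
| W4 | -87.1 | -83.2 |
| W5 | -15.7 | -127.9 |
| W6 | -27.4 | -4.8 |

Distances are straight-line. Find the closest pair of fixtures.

Pairwise distances:
W1–W2: √((63.6)² + (34.2)²) = √(4044.960 + 1169.640) = 72.2 mm
W1–W3: √((173.0)² + (31.8)²) = √(29929.000 + 1011.240) = 175.9 mm
W1–W4: √((-44.4)² + (-100.5)²) = √(1971.360 + 10100.250) = 109.9 mm
W1–W5: √((27.0)² + (-145.2)²) = √(729.000 + 21083.040) = 147.7 mm
W1–W6: √((15.3)² + (-22.1)²) = √(234.090 + 488.410) = 26.9 mm
W2–W3: √((109.4)² + (-2.4)²) = √(11968.360 + 5.760) = 109.4 mm
W2–W4: √((-108.0)² + (-134.7)²) = √(11664.000 + 18144.090) = 172.7 mm
W2–W5: √((-36.6)² + (-179.4)²) = √(1339.560 + 32184.360) = 183.1 mm
W2–W6: √((-48.3)² + (-56.3)²) = √(2332.890 + 3169.690) = 74.2 mm
W3–W4: √((-217.4)² + (-132.3)²) = √(47262.760 + 17503.290) = 254.5 mm
W3–W5: √((-146.0)² + (-177.0)²) = √(21316.000 + 31329.000) = 229.4 mm
W3–W6: √((-157.7)² + (-53.9)²) = √(24869.290 + 2905.210) = 166.7 mm
W4–W5: √((71.4)² + (-44.7)²) = √(5097.960 + 1998.090) = 84.2 mm
W4–W6: √((59.7)² + (78.4)²) = √(3564.090 + 6146.560) = 98.5 mm
W5–W6: √((-11.7)² + (123.1)²) = √(136.890 + 15153.610) = 123.7 mm
Closest pair: W1–W6 at 26.9 mm.

W1 and W6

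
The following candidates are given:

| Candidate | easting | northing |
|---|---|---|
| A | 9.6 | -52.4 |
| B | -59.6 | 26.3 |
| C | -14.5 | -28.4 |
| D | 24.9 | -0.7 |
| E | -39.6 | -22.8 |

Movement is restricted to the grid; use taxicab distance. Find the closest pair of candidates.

Pairwise distances:
A–B: |-69.2| + |78.7| = 69.2 + 78.7 = 147.9
A–C: |-24.1| + |24.0| = 24.1 + 24.0 = 48.1
A–D: |15.3| + |51.7| = 15.3 + 51.7 = 67.0
A–E: |-49.2| + |29.6| = 49.2 + 29.6 = 78.8
B–C: |45.1| + |-54.7| = 45.1 + 54.7 = 99.8
B–D: |84.5| + |-27.0| = 84.5 + 27.0 = 111.5
B–E: |20.0| + |-49.1| = 20.0 + 49.1 = 69.1
C–D: |39.4| + |27.7| = 39.4 + 27.7 = 67.1
C–E: |-25.1| + |5.6| = 25.1 + 5.6 = 30.7
D–E: |-64.5| + |-22.1| = 64.5 + 22.1 = 86.6
Closest pair: C–E at 30.7.

C and E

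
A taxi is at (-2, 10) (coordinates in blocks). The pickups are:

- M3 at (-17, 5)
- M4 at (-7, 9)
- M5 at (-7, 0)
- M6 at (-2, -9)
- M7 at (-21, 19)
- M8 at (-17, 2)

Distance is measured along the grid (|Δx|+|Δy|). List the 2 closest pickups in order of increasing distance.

Distances from (-2, 10):
M3: |-15| + |-5| = 15 + 5 = 20 blocks
M4: |-5| + |-1| = 5 + 1 = 6 blocks
M5: |-5| + |-10| = 5 + 10 = 15 blocks
M6: |0| + |-19| = 0 + 19 = 19 blocks
M7: |-19| + |9| = 19 + 9 = 28 blocks
M8: |-15| + |-8| = 15 + 8 = 23 blocks
Sorted: M4 (6 blocks) < M5 (15 blocks) < M6 (19 blocks) < M3 (20 blocks) < …

M4, M5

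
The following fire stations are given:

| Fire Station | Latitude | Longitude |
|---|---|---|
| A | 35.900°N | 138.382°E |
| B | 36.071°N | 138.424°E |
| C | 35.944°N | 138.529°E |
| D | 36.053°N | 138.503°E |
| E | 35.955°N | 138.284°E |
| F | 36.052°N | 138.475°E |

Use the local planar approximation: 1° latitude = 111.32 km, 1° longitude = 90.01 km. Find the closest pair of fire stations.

Pairwise distances:
D–F: 2.523 km
B–F: 5.054 km
B–D: 7.388 km
A–E: 10.738 km
C–D: 12.358 km
C–F: 12.968 km
A–C: 14.109 km
B–C: 17.006 km
B–E: 18.043 km
A–F: 18.878 km
A–B: 19.407 km
A–D: 20.216 km
E–F: 20.302 km
C–E: 22.086 km
D–E: 22.530 km
Closest pair: D–F at 2.523 km.

D and F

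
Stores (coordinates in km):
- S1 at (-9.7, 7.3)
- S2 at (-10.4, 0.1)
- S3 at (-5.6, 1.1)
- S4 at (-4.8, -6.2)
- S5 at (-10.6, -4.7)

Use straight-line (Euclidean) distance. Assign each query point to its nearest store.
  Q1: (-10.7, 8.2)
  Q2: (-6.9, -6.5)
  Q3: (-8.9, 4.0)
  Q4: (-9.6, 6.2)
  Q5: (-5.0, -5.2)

Q1 at (-10.7, 8.2):
  S1: √((1.0)² + (-0.9)²) = √(1.000 + 0.810) = 1.3 km
  S2: √((0.3)² + (-8.1)²) = √(0.090 + 65.610) = 8.1 km
  S3: √((5.1)² + (-7.1)²) = √(26.010 + 50.410) = 8.7 km
  S4: √((5.9)² + (-14.4)²) = √(34.810 + 207.360) = 15.6 km
  S5: √((0.1)² + (-12.9)²) = √(0.010 + 166.410) = 12.9 km
  → nearest: S1 (1.3 km)
Q2 at (-6.9, -6.5):
  S1: √((-2.8)² + (13.8)²) = √(7.840 + 190.440) = 14.1 km
  S2: √((-3.5)² + (6.6)²) = √(12.250 + 43.560) = 7.5 km
  S3: √((1.3)² + (7.6)²) = √(1.690 + 57.760) = 7.7 km
  S4: √((2.1)² + (0.3)²) = √(4.410 + 0.090) = 2.1 km
  S5: √((-3.7)² + (1.8)²) = √(13.690 + 3.240) = 4.1 km
  → nearest: S4 (2.1 km)
Q3 at (-8.9, 4.0):
  S1: √((-0.8)² + (3.3)²) = √(0.640 + 10.890) = 3.4 km
  S2: √((-1.5)² + (-3.9)²) = √(2.250 + 15.210) = 4.2 km
  S3: √((3.3)² + (-2.9)²) = √(10.890 + 8.410) = 4.4 km
  S4: √((4.1)² + (-10.2)²) = √(16.810 + 104.040) = 11.0 km
  S5: √((-1.7)² + (-8.7)²) = √(2.890 + 75.690) = 8.9 km
  → nearest: S1 (3.4 km)
Q4 at (-9.6, 6.2):
  S1: √((-0.1)² + (1.1)²) = √(0.010 + 1.210) = 1.1 km
  S2: √((-0.8)² + (-6.1)²) = √(0.640 + 37.210) = 6.2 km
  S3: √((4.0)² + (-5.1)²) = √(16.000 + 26.010) = 6.5 km
  S4: √((4.8)² + (-12.4)²) = √(23.040 + 153.760) = 13.3 km
  S5: √((-1.0)² + (-10.9)²) = √(1.000 + 118.810) = 10.9 km
  → nearest: S1 (1.1 km)
Q5 at (-5.0, -5.2):
  S1: √((-4.7)² + (12.5)²) = √(22.090 + 156.250) = 13.4 km
  S2: √((-5.4)² + (5.3)²) = √(29.160 + 28.090) = 7.6 km
  S3: √((-0.6)² + (6.3)²) = √(0.360 + 39.690) = 6.3 km
  S4: √((0.2)² + (-1.0)²) = √(0.040 + 1.000) = 1.0 km
  S5: √((-5.6)² + (0.5)²) = √(31.360 + 0.250) = 5.6 km
  → nearest: S4 (1.0 km)

Q1→S1; Q2→S4; Q3→S1; Q4→S1; Q5→S4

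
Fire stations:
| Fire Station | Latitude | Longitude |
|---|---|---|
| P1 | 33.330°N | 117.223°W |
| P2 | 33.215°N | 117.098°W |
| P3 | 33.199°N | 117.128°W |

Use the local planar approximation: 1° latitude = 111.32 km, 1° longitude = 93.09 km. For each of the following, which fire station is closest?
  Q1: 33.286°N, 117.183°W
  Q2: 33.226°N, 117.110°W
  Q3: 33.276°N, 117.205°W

Q1→P1; Q2→P2; Q3→P1

Q1 at 33.286°N, 117.183°W:
  P1: √((0.044·111.32)² + (-0.040·93.09)²) = √(23.99119 + 13.86520) = 6.153 km
  P2: √((-0.071·111.32)² + (0.085·93.09)²) = √(62.46879 + 62.61003) = 11.184 km
  P3: √((-0.087·111.32)² + (0.055·93.09)²) = √(93.79613 + 26.21389) = 10.955 km
  → nearest: P1 (6.153 km)
Q2 at 33.226°N, 117.110°W:
  P1: √((0.104·111.32)² + (-0.113·93.09)²) = √(134.03341 + 110.65294) = 15.642 km
  P2: √((-0.011·111.32)² + (0.012·93.09)²) = √(1.49945 + 1.24787) = 1.658 km
  P3: √((-0.027·111.32)² + (-0.018·93.09)²) = √(9.03387 + 2.80770) = 3.441 km
  → nearest: P2 (1.658 km)
Q3 at 33.276°N, 117.205°W:
  P1: √((0.054·111.32)² + (-0.018·93.09)²) = √(36.13549 + 2.80770) = 6.240 km
  P2: √((-0.061·111.32)² + (0.107·93.09)²) = √(46.11116 + 99.21415) = 12.055 km
  P3: √((-0.077·111.32)² + (0.077·93.09)²) = √(73.47301 + 51.37922) = 11.174 km
  → nearest: P1 (6.240 km)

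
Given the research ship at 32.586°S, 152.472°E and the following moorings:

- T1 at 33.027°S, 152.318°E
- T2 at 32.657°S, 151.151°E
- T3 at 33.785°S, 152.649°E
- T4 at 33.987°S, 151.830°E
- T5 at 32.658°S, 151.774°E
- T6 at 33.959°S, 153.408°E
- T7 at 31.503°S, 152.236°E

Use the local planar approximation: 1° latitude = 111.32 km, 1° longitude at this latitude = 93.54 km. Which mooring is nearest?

T1

Distances from 32.586°S, 152.472°E:
T1: √((-0.441·111.32)² + (-0.154·93.54)²) = √(2410.03625 + 207.50863) = 51.162 km
T2: √((-0.071·111.32)² + (-1.321·93.54)²) = √(62.46879 + 15268.64038) = 123.819 km
T3: √((-1.199·111.32)² + (0.177·93.54)²) = √(17814.95631 + 274.12034) = 134.496 km
T4: √((-1.401·111.32)² + (-0.642·93.54)²) = √(24323.30949 + 3606.32438) = 167.122 km
T5: √((-0.072·111.32)² + (-0.698·93.54)²) = √(64.24087 + 4262.90423) = 65.781 km
T6: √((-1.373·111.32)² + (0.936·93.54)²) = √(23360.78701 + 7665.60486) = 176.143 km
T7: √((1.083·111.32)² + (-0.236·93.54)²) = √(14534.60751 + 487.32505) = 122.564 km
Minimum: T1 at 51.162 km.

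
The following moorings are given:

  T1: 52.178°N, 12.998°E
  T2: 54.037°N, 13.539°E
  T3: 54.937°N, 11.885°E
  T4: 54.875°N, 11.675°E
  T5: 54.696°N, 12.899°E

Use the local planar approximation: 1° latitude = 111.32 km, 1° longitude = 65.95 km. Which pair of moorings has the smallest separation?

Pairwise distances:
T3–T4: √((-0.062·111.32)² + (-0.210·65.95)²) = √(47.63540 + 191.80865) = 15.474 km
T3–T5: √((-0.241·111.32)² + (1.014·65.95)²) = √(719.74802 + 4472.03825) = 72.054 km
T4–T5: √((-0.179·111.32)² + (1.224·65.95)²) = √(397.05663 + 6516.17044) = 83.146 km
T2–T5: √((0.659·111.32)² + (-0.640·65.95)²) = √(5381.67199 + 1781.51526) = 84.636 km
T2–T3: √((0.900·111.32)² + (-1.654·65.95)²) = √(10037.63534 + 11898.73001) = 148.109 km
T2–T4: √((0.838·111.32)² + (-1.864·65.95)²) = √(8702.30765 + 15111.98159) = 154.319 km
T1–T2: √((1.859·111.32)² + (0.541·65.95)²) = √(42825.76947 + 1272.98747) = 209.997 km
T1–T5: √((2.518·111.32)² + (-0.099·65.95)²) = √(78570.19787 + 42.62849) = 280.380 km
T1–T4: √((2.697·111.32)² + (-1.323·65.95)²) = √(90138.07692 + 7612.88533) = 312.652 km
T1–T3: √((2.759·111.32)² + (-1.113·65.95)²) = √(94329.99171 + 5387.90499) = 315.781 km
Closest pair: T3–T4 at 15.474 km.

T3 and T4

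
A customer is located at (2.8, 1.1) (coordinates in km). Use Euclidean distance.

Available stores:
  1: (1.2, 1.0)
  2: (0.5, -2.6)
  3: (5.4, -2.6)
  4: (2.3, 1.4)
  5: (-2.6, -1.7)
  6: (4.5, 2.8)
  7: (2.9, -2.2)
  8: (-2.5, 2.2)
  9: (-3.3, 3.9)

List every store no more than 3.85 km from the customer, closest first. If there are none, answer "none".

Distances from (2.8, 1.1):
1: 1.6 km
2: 4.4 km
3: 4.5 km
4: 0.6 km
5: 6.1 km
6: 2.4 km
7: 3.3 km
8: 5.4 km
9: 6.7 km
Threshold 3.85 km: 4 (0.6 km), 1 (1.6 km), 6 (2.4 km), 7 (3.3 km) are within range.

4, 1, 6, 7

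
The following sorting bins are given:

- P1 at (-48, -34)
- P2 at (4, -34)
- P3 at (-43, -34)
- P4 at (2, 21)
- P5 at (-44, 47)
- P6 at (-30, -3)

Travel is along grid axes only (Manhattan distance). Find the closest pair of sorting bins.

Pairwise distances:
P1–P2: |52| + |0| = 52 + 0 = 52
P1–P3: |5| + |0| = 5 + 0 = 5
P1–P4: |50| + |55| = 50 + 55 = 105
P1–P5: |4| + |81| = 4 + 81 = 85
P1–P6: |18| + |31| = 18 + 31 = 49
P2–P3: |-47| + |0| = 47 + 0 = 47
P2–P4: |-2| + |55| = 2 + 55 = 57
P2–P5: |-48| + |81| = 48 + 81 = 129
P2–P6: |-34| + |31| = 34 + 31 = 65
P3–P4: |45| + |55| = 45 + 55 = 100
P3–P5: |-1| + |81| = 1 + 81 = 82
P3–P6: |13| + |31| = 13 + 31 = 44
P4–P5: |-46| + |26| = 46 + 26 = 72
P4–P6: |-32| + |-24| = 32 + 24 = 56
P5–P6: |14| + |-50| = 14 + 50 = 64
Closest pair: P1–P3 at 5.

P1 and P3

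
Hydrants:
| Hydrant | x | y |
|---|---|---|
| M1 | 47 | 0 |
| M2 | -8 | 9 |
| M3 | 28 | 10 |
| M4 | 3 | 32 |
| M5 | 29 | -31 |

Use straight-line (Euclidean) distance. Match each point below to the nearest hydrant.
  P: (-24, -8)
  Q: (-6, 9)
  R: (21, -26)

P at (-24, -8):
  M1: √((71)² + (8)²) = √(5041.000 + 64.000) = 71.4
  M2: √((16)² + (17)²) = √(256.000 + 289.000) = 23.3
  M3: √((52)² + (18)²) = √(2704.000 + 324.000) = 55.0
  M4: √((27)² + (40)²) = √(729.000 + 1600.000) = 48.3
  M5: √((53)² + (-23)²) = √(2809.000 + 529.000) = 57.8
  → nearest: M2 (23.3)
Q at (-6, 9):
  M1: √((53)² + (-9)²) = √(2809.000 + 81.000) = 53.8
  M2: √((-2)² + (0)²) = √(4.000 + 0.000) = 2.0
  M3: √((34)² + (1)²) = √(1156.000 + 1.000) = 34.0
  M4: √((9)² + (23)²) = √(81.000 + 529.000) = 24.7
  M5: √((35)² + (-40)²) = √(1225.000 + 1600.000) = 53.2
  → nearest: M2 (2.0)
R at (21, -26):
  M1: √((26)² + (26)²) = √(676.000 + 676.000) = 36.8
  M2: √((-29)² + (35)²) = √(841.000 + 1225.000) = 45.5
  M3: √((7)² + (36)²) = √(49.000 + 1296.000) = 36.7
  M4: √((-18)² + (58)²) = √(324.000 + 3364.000) = 60.7
  M5: √((8)² + (-5)²) = √(64.000 + 25.000) = 9.4
  → nearest: M5 (9.4)

P→M2; Q→M2; R→M5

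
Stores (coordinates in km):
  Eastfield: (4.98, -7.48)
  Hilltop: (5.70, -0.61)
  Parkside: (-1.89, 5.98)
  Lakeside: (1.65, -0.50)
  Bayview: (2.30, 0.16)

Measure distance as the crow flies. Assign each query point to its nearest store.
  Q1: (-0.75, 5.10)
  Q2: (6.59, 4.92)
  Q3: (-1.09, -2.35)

Q1→Parkside; Q2→Hilltop; Q3→Lakeside

Q1 at (-0.75, 5.10):
  Eastfield: √((5.73)² + (-12.58)²) = √(32.8329 + 158.2564) = 13.82 km
  Hilltop: √((6.45)² + (-5.71)²) = √(41.6025 + 32.6041) = 8.61 km
  Parkside: √((-1.14)² + (0.88)²) = √(1.2996 + 0.7744) = 1.44 km
  Lakeside: √((2.40)² + (-5.60)²) = √(5.7600 + 31.3600) = 6.09 km
  Bayview: √((3.05)² + (-4.94)²) = √(9.3025 + 24.4036) = 5.81 km
  → nearest: Parkside (1.44 km)
Q2 at (6.59, 4.92):
  Eastfield: √((-1.61)² + (-12.40)²) = √(2.5921 + 153.7600) = 12.50 km
  Hilltop: √((-0.89)² + (-5.53)²) = √(0.7921 + 30.5809) = 5.60 km
  Parkside: √((-8.48)² + (1.06)²) = √(71.9104 + 1.1236) = 8.55 km
  Lakeside: √((-4.94)² + (-5.42)²) = √(24.4036 + 29.3764) = 7.33 km
  Bayview: √((-4.29)² + (-4.76)²) = √(18.4041 + 22.6576) = 6.41 km
  → nearest: Hilltop (5.60 km)
Q3 at (-1.09, -2.35):
  Eastfield: √((6.07)² + (-5.13)²) = √(36.8449 + 26.3169) = 7.95 km
  Hilltop: √((6.79)² + (1.74)²) = √(46.1041 + 3.0276) = 7.01 km
  Parkside: √((-0.80)² + (8.33)²) = √(0.6400 + 69.3889) = 8.37 km
  Lakeside: √((2.74)² + (1.85)²) = √(7.5076 + 3.4225) = 3.31 km
  Bayview: √((3.39)² + (2.51)²) = √(11.4921 + 6.3001) = 4.22 km
  → nearest: Lakeside (3.31 km)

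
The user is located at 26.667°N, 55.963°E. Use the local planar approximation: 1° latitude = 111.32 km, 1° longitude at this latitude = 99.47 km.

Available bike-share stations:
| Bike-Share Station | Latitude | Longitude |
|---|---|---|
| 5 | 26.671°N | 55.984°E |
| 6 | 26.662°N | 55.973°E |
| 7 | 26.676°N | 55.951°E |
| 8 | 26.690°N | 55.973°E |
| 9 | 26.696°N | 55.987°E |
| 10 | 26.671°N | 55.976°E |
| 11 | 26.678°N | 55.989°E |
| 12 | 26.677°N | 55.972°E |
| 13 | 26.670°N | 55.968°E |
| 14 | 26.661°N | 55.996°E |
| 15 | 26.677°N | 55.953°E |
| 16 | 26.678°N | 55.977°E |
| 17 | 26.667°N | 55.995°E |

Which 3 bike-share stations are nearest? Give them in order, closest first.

13, 6, 10

Distances from 26.667°N, 55.963°E:
5: √((0.004·111.32)² + (0.021·99.47)²) = √(0.19827 + 4.36338) = 2.136 km
6: √((-0.005·111.32)² + (0.010·99.47)²) = √(0.30980 + 0.98943) = 1.140 km
7: √((0.009·111.32)² + (-0.012·99.47)²) = √(1.00376 + 1.42478) = 1.558 km
8: √((0.023·111.32)² + (0.010·99.47)²) = √(6.55544 + 0.98943) = 2.747 km
9: √((0.029·111.32)² + (0.024·99.47)²) = √(10.42179 + 5.69911) = 4.015 km
10: √((0.004·111.32)² + (0.013·99.47)²) = √(0.19827 + 1.67213) = 1.368 km
11: √((0.011·111.32)² + (0.026·99.47)²) = √(1.49945 + 6.68853) = 2.861 km
12: √((0.010·111.32)² + (0.009·99.47)²) = √(1.23921 + 0.80144) = 1.429 km
13: √((0.003·111.32)² + (0.005·99.47)²) = √(0.11153 + 0.24736) = 0.599 km
14: √((-0.006·111.32)² + (0.033·99.47)²) = √(0.44612 + 10.77487) = 3.350 km
15: √((0.010·111.32)² + (-0.010·99.47)²) = √(1.23921 + 0.98943) = 1.493 km
16: √((0.011·111.32)² + (0.014·99.47)²) = √(1.49945 + 1.93928) = 1.854 km
17: √((0.000·111.32)² + (0.032·99.47)²) = √(0.00000 + 10.13174) = 3.183 km
Sorted: 13 (0.599 km) < 6 (1.140 km) < 10 (1.368 km) < 12 (1.429 km) < 15 (1.493 km) < …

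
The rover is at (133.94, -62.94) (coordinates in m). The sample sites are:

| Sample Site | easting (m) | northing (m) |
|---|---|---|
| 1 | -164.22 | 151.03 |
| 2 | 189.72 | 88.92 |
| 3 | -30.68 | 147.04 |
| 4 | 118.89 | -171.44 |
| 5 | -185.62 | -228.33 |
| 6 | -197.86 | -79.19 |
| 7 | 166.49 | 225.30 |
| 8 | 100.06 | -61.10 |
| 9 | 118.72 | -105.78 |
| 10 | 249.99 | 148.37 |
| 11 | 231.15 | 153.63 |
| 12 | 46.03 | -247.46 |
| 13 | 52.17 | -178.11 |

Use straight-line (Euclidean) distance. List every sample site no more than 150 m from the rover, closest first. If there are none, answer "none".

8, 9, 4, 13

Distances from (133.94, -62.94):
1: 366.99 m
2: 161.78 m
3: 266.82 m
4: 109.54 m
5: 359.82 m
6: 332.20 m
7: 290.07 m
8: 33.93 m
9: 45.46 m
10: 241.08 m
11: 237.39 m
12: 204.39 m
13: 141.25 m
Threshold 150 m: 8 (33.93 m), 9 (45.46 m), 4 (109.54 m), 13 (141.25 m) are within range.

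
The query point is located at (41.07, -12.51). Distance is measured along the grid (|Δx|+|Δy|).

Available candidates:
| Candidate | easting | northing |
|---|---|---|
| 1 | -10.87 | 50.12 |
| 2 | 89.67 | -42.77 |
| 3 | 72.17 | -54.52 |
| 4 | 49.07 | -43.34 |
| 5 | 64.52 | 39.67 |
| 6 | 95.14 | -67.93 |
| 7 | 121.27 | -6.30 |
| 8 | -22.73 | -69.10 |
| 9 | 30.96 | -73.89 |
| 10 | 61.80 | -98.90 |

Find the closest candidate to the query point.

Distances from (41.07, -12.51):
1: 114.57
2: 78.86
3: 73.11
4: 38.83
5: 75.63
6: 109.49
7: 86.41
8: 120.39
9: 71.49
10: 107.12
Minimum: 4 at 38.83.

4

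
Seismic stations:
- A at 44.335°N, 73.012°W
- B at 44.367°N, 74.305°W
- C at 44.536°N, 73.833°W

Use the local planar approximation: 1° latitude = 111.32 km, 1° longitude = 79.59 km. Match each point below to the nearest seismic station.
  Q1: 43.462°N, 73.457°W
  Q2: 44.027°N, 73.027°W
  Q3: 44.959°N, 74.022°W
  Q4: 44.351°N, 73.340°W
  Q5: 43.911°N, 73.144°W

Q1→A; Q2→A; Q3→C; Q4→A; Q5→A

Q1 at 43.462°N, 73.457°W:
  A: 103.435 km
  B: 121.263 km
  C: 123.246 km
  → nearest: A (103.435 km)
Q2 at 44.027°N, 73.027°W:
  A: 34.307 km
  B: 108.530 km
  C: 85.590 km
  → nearest: A (34.307 km)
Q3 at 44.959°N, 74.022°W:
  A: 106.241 km
  B: 69.644 km
  C: 49.433 km
  → nearest: C (49.433 km)
Q4 at 44.351°N, 73.340°W:
  A: 26.166 km
  B: 76.825 km
  C: 44.314 km
  → nearest: A (26.166 km)
Q5 at 43.911°N, 73.144°W:
  A: 48.355 km
  B: 105.429 km
  C: 88.588 km
  → nearest: A (48.355 km)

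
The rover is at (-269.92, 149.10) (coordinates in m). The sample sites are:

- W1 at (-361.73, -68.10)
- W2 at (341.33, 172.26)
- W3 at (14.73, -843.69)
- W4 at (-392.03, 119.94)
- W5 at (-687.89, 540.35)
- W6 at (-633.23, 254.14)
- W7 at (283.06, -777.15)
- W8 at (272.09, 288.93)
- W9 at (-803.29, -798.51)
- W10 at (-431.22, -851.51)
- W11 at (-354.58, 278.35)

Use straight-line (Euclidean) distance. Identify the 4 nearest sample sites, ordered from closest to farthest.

W4, W11, W1, W6

Distances from (-269.92, 149.10):
W1: 235.81 m
W2: 611.69 m
W3: 1032.79 m
W4: 125.54 m
W5: 572.52 m
W6: 378.19 m
W7: 1078.76 m
W8: 559.76 m
W9: 1087.40 m
W10: 1013.53 m
W11: 154.51 m
Sorted: W4 (125.54 m) < W11 (154.51 m) < W1 (235.81 m) < W6 (378.19 m) < W8 (559.76 m) < W5 (572.52 m) < …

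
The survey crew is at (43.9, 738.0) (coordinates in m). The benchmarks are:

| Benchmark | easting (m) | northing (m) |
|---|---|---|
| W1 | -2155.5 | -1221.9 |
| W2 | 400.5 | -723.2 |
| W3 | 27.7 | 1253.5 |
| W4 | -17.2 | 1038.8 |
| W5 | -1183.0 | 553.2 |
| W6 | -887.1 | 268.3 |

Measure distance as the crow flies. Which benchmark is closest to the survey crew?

Distances from (43.9, 738.0):
W1: 2945.9 m
W2: 1504.1 m
W3: 515.8 m
W4: 306.9 m
W5: 1240.7 m
W6: 1042.8 m
Minimum: W4 at 306.9 m.

W4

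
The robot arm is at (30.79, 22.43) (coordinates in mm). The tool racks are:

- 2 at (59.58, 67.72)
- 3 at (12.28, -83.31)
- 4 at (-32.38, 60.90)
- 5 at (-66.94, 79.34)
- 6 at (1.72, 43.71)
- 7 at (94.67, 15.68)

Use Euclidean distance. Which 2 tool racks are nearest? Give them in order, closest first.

Distances from (30.79, 22.43):
2: √((28.79)² + (45.29)²) = √(828.8641 + 2051.1841) = 53.67 mm
3: √((-18.51)² + (-105.74)²) = √(342.6201 + 11180.9476) = 107.35 mm
4: √((-63.17)² + (38.47)²) = √(3990.4489 + 1479.9409) = 73.96 mm
5: √((-97.73)² + (56.91)²) = √(9551.1529 + 3238.7481) = 113.09 mm
6: √((-29.07)² + (21.28)²) = √(845.0649 + 452.8384) = 36.03 mm
7: √((63.88)² + (-6.75)²) = √(4080.6544 + 45.5625) = 64.24 mm
Sorted: 6 (36.03 mm) < 2 (53.67 mm) < 7 (64.24 mm) < 4 (73.96 mm) < …

6, 2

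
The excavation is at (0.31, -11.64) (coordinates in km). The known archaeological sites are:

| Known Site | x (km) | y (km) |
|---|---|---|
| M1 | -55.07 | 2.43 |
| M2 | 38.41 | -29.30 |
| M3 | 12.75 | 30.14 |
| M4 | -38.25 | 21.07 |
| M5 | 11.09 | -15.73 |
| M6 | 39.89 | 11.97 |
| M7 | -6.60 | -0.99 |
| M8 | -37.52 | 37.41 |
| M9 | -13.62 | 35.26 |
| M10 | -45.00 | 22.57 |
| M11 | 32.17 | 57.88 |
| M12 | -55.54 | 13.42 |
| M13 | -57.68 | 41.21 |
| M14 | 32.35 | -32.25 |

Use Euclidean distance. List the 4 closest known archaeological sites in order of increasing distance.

M5, M7, M14, M2

Distances from (0.31, -11.64):
M1: 57.14 km
M2: 41.99 km
M3: 43.59 km
M4: 50.56 km
M5: 11.53 km
M6: 46.09 km
M7: 12.70 km
M8: 61.94 km
M9: 48.92 km
M10: 56.77 km
M11: 76.47 km
M12: 61.21 km
M13: 78.46 km
M14: 38.10 km
Sorted: M5 (11.53 km) < M7 (12.70 km) < M14 (38.10 km) < M2 (41.99 km) < M3 (43.59 km) < M6 (46.09 km) < …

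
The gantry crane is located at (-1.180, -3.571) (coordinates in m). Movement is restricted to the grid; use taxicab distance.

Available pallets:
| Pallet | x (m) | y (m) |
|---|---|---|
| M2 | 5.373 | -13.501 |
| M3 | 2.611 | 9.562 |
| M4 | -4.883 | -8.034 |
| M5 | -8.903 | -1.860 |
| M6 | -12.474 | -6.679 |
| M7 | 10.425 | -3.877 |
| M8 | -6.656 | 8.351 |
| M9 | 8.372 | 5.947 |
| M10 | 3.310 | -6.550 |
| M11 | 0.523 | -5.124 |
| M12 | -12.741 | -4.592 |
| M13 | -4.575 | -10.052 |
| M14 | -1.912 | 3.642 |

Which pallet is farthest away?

Distances from (-1.180, -3.571):
M2: 16.483 m
M3: 16.924 m
M4: 8.166 m
M5: 9.434 m
M6: 14.402 m
M7: 11.911 m
M8: 17.398 m
M9: 19.070 m
M10: 7.469 m
M11: 3.256 m
M12: 12.582 m
M13: 9.876 m
M14: 7.945 m
Maximum: M9 at 19.070 m.

M9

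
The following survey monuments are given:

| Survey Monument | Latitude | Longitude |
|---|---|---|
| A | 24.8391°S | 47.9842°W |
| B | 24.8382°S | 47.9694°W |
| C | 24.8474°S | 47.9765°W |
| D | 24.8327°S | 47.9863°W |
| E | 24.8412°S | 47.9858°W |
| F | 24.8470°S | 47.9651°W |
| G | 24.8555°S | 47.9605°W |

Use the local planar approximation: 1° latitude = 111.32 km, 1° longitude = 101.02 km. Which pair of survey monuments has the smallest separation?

A and E

Pairwise distances:
A–B: 1.4984 km
A–C: 1.2078 km
A–D: 0.7434 km
A–E: 0.2842 km
A–F: 2.1204 km
A–G: 3.0108 km
B–C: 1.2503 km
B–D: 1.8137 km
B–E: 1.6901 km
B–F: 1.0716 km
B–G: 2.1254 km
C–D: 1.9126 km
C–E: 1.1658 km
C–F: 1.1525 km
C–G: 1.8508 km
D–E: 0.9476 km
D–F: 2.6684 km
D–G: 3.6380 km
E–F: 2.1885 km
E–G: 3.0110 km
F–G: 1.0542 km
Closest pair: A–E at 0.2842 km.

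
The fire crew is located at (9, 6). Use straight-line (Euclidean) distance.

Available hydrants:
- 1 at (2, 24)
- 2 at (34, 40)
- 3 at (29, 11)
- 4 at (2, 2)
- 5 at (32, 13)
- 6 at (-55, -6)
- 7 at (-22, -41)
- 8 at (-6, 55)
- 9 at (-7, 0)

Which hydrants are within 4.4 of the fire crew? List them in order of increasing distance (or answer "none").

Distances from (9, 6):
1: 19.3
2: 42.2
3: 20.6
4: 8.1
5: 24.0
6: 65.1
7: 56.3
8: 51.2
9: 17.1
Threshold 4.4: none within range.

none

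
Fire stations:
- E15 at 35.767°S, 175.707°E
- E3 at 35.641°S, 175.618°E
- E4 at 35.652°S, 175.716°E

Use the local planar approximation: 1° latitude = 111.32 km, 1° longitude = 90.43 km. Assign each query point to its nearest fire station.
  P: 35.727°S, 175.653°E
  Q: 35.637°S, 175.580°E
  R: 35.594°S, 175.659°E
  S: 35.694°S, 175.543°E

P at 35.727°S, 175.653°E:
  E15: 6.609 km
  E3: 10.083 km
  E4: 10.108 km
  → nearest: E15 (6.609 km)
Q at 35.637°S, 175.580°E:
  E15: 18.475 km
  E3: 3.465 km
  E4: 12.411 km
  → nearest: E3 (3.465 km)
R at 35.594°S, 175.659°E:
  E15: 19.741 km
  E3: 6.413 km
  E4: 8.262 km
  → nearest: E3 (6.413 km)
S at 35.694°S, 175.543°E:
  E15: 16.911 km
  E3: 8.989 km
  E4: 16.328 km
  → nearest: E3 (8.989 km)

P→E15; Q→E3; R→E3; S→E3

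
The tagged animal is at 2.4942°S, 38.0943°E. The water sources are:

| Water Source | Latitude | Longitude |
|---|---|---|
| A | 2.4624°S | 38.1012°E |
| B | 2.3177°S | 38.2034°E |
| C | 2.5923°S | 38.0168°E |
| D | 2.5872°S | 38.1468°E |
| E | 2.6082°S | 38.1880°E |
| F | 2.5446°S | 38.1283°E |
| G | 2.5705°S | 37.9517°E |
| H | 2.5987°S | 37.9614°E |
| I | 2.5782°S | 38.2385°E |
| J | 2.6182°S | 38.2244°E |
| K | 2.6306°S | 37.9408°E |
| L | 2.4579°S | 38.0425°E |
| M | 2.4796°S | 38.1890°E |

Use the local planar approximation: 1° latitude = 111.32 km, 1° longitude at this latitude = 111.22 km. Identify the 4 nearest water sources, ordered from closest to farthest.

Distances from 2.4942°S, 38.0943°E:
A: √((0.0318·111.32)² + (0.0069·111.22)²) = √(12.531430 + 0.588930) = 3.6222 km
B: √((0.1765·111.32)² + (0.1091·111.22)²) = √(386.043118 + 147.236431) = 23.0928 km
C: √((-0.0981·111.32)² + (-0.0775·111.22)²) = √(119.257146 + 74.296642) = 13.9124 km
D: √((-0.0930·111.32)² + (0.0525·111.22)²) = √(107.179640 + 34.094505) = 11.8859 km
E: √((-0.1140·111.32)² + (0.0937·111.22)²) = √(161.048283 + 108.603785) = 16.4211 km
F: √((-0.0504·111.32)² + (0.0340·111.22)²) = √(31.478024 + 14.299591) = 6.7659 km
G: √((-0.0763·111.32)² + (-0.1426·111.22)²) = √(72.143211 + 251.538712) = 17.9912 km
H: √((-0.1045·111.32)² + (-0.1329·111.22)²) = √(135.325293 + 218.482041) = 18.8098 km
I: √((-0.0840·111.32)² + (0.1442·111.22)²) = √(87.438957 + 257.215006) = 18.5649 km
J: √((-0.1240·111.32)² + (0.1301·111.22)²) = √(190.541582 + 209.372855) = 19.9979 km
K: √((-0.1364·111.32)² + (-0.1535·111.22)²) = √(230.555314 + 291.462403) = 22.8477 km
L: √((0.0363·111.32)² + (-0.0518·111.22)²) = √(16.329002 + 33.191379) = 7.0371 km
M: √((0.0146·111.32)² + (0.0947·111.22)²) = √(2.641509 + 110.934272) = 10.6572 km
Sorted: A (3.6222 km) < F (6.7659 km) < L (7.0371 km) < M (10.6572 km) < D (11.8859 km) < C (13.9124 km) < …

A, F, L, M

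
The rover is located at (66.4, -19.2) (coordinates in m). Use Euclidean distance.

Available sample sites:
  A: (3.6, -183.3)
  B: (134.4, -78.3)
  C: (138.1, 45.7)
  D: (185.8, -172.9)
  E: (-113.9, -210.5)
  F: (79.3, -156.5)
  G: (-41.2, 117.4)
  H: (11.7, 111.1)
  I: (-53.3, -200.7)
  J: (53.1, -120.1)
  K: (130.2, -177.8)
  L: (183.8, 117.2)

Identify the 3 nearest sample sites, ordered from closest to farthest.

B, C, J

Distances from (66.4, -19.2):
A: 175.7 m
B: 90.1 m
C: 96.7 m
D: 194.6 m
E: 262.9 m
F: 137.9 m
G: 173.9 m
H: 141.3 m
I: 217.4 m
J: 101.8 m
K: 171.0 m
L: 180.0 m
Sorted: B (90.1 m) < C (96.7 m) < J (101.8 m) < F (137.9 m) < H (141.3 m) < …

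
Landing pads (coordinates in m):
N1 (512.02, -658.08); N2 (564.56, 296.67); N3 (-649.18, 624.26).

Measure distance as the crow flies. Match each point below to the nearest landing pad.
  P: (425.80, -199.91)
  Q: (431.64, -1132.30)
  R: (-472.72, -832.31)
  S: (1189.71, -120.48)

P→N1; Q→N1; R→N1; S→N2

P at (425.80, -199.91):
  N1: 466.21 m
  N2: 515.60 m
  N3: 1354.56 m
  → nearest: N1 (466.21 m)
Q at (431.64, -1132.30):
  N1: 480.98 m
  N2: 1435.14 m
  N3: 2062.44 m
  → nearest: N1 (480.98 m)
R at (-472.72, -832.31):
  N1: 1000.03 m
  N2: 1533.15 m
  N3: 1467.22 m
  → nearest: N1 (1000.03 m)
S at (1189.71, -120.48):
  N1: 865.03 m
  N2: 751.55 m
  N3: 1983.97 m
  → nearest: N2 (751.55 m)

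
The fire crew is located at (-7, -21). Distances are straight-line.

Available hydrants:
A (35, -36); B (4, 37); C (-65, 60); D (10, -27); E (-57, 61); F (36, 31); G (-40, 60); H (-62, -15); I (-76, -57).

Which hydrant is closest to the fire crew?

D

Distances from (-7, -21):
A: √((42)² + (-15)²) = √(1764.000 + 225.000) = 44.6
B: √((11)² + (58)²) = √(121.000 + 3364.000) = 59.0
C: √((-58)² + (81)²) = √(3364.000 + 6561.000) = 99.6
D: √((17)² + (-6)²) = √(289.000 + 36.000) = 18.0
E: √((-50)² + (82)²) = √(2500.000 + 6724.000) = 96.0
F: √((43)² + (52)²) = √(1849.000 + 2704.000) = 67.5
G: √((-33)² + (81)²) = √(1089.000 + 6561.000) = 87.5
H: √((-55)² + (6)²) = √(3025.000 + 36.000) = 55.3
I: √((-69)² + (-36)²) = √(4761.000 + 1296.000) = 77.8
Minimum: D at 18.0.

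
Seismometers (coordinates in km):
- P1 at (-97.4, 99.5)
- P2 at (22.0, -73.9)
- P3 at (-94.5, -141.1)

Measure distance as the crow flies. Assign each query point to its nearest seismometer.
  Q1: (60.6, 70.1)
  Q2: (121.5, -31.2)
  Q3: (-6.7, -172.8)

Q1 at (60.6, 70.1):
  P1: 160.7 km
  P2: 149.1 km
  P3: 262.0 km
  → nearest: P2 (149.1 km)
Q2 at (121.5, -31.2):
  P1: 255.0 km
  P2: 108.3 km
  P3: 242.4 km
  → nearest: P2 (108.3 km)
Q3 at (-6.7, -172.8):
  P1: 287.0 km
  P2: 103.0 km
  P3: 93.3 km
  → nearest: P3 (93.3 km)

Q1→P2; Q2→P2; Q3→P3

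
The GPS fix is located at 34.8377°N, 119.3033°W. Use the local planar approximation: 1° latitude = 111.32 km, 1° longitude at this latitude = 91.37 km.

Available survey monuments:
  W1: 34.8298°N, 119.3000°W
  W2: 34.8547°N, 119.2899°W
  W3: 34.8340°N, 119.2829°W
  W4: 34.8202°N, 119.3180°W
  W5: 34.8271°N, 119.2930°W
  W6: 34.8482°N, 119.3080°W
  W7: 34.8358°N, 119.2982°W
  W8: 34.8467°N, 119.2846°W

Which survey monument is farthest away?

W4

Distances from 34.8377°N, 119.3033°W:
W1: √((-0.0079·111.32)² + (0.0033·91.37)²) = √(0.773394 + 0.090915) = 0.9297 km
W2: √((0.0170·111.32)² + (0.0134·91.37)²) = √(3.581329 + 1.499053) = 2.2540 km
W3: √((-0.0037·111.32)² + (0.0204·91.37)²) = √(0.169648 + 3.474302) = 1.9089 km
W4: √((-0.0175·111.32)² + (-0.0147·91.37)²) = √(3.795094 + 1.804022) = 2.3662 km
W5: √((-0.0106·111.32)² + (0.0103·91.37)²) = √(1.392381 + 0.885690) = 1.5093 km
W6: √((0.0105·111.32)² + (-0.0047·91.37)²) = √(1.366234 + 0.184418) = 1.2453 km
W7: √((-0.0019·111.32)² + (0.0051·91.37)²) = √(0.044736 + 0.217144) = 0.5117 km
W8: √((0.0090·111.32)² + (0.0187·91.37)²) = √(1.003764 + 2.919379) = 1.9807 km
Maximum: W4 at 2.3662 km.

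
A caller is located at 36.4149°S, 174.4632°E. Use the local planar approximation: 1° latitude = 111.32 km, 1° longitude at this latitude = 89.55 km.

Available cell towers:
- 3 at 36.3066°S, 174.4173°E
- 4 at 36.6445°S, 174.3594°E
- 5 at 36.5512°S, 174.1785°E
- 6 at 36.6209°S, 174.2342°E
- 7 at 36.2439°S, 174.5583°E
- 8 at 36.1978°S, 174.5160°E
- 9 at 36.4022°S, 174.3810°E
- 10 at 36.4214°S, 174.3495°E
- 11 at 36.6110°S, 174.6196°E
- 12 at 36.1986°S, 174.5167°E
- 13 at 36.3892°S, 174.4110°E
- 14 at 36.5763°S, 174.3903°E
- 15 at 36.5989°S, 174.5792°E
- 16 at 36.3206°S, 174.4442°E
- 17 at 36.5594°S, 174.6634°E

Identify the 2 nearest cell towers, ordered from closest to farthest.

Distances from 36.4149°S, 174.4632°E:
3: √((0.1083·111.32)² + (-0.0459·89.55)²) = √(145.346075 + 16.894936) = 12.7374 km
4: √((-0.2296·111.32)² + (-0.1038·89.55)²) = √(653.266162 + 86.402416) = 27.1968 km
5: √((-0.1363·111.32)² + (-0.2847·89.55)²) = √(230.217380 + 649.989161) = 29.6683 km
6: √((-0.2060·111.32)² + (-0.2290·89.55)²) = √(525.872955 + 420.534998) = 30.7637 km
7: √((0.1710·111.32)² + (0.0951·89.55)²) = √(362.358636 + 72.525748) = 20.8539 km
8: √((0.2171·111.32)² + (0.0528·89.55)²) = √(584.071536 + 22.356253) = 24.6258 km
9: √((0.0127·111.32)² + (-0.0822·89.55)²) = √(1.998729 + 54.184468) = 7.4955 km
10: √((-0.0065·111.32)² + (-0.1137·89.55)²) = √(0.523568 + 103.669764) = 10.2075 km
11: √((-0.1961·111.32)² + (0.1564·89.55)²) = √(476.542438 + 196.157392) = 25.9365 km
12: √((0.2163·111.32)² + (0.0535·89.55)²) = √(579.774933 + 22.952962) = 24.5505 km
13: √((0.0257·111.32)² + (-0.0522·89.55)²) = √(8.184886 + 21.851044) = 5.4805 km
14: √((-0.1614·111.32)² + (-0.0729·89.55)²) = √(322.814814 + 42.617330) = 19.1163 km
15: √((-0.1840·111.32)² + (0.1160·89.55)²) = √(419.548373 + 107.906389) = 22.9664 km
16: √((0.0943·111.32)² + (-0.0190·89.55)²) = √(110.197002 + 2.894932) = 10.6345 km
17: √((-0.1445·111.32)² + (0.2002·89.55)²) = √(258.751031 + 321.409957) = 24.0865 km
Sorted: 13 (5.4805 km) < 9 (7.4955 km) < 10 (10.2075 km) < 16 (10.6345 km) < …

13, 9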